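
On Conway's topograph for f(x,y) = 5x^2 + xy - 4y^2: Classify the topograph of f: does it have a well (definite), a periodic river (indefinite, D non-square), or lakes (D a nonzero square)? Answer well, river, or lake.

D = b²−4ac = 1² − 4·5·(-4) = 81
D = 9² is a perfect square ⇒ form factors over ℤ ⇒ lakes

lake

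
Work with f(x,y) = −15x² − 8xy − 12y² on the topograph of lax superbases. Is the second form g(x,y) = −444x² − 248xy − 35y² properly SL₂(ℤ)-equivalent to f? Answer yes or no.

D₁ = -656, D₂ = -656
f is negative-definite; reduce −f:
−f: flip: (15,8,12)→(12,-8,15)
−f: reduced (well bottom): (12,-8,15) with a≤c, −a<b≤a
flip sign back: reduced form of f is (-12,8,-15)
g is negative-definite; reduce −g:
−g: flip: (444,248,35)→(35,-248,444)
−g: translate: b→32 (≡-248 mod 70), so (35,-248,444)→(35,32,12)
−g: flip: (35,32,12)→(12,-32,35)
−g: translate: b→-8 (≡-32 mod 24), so (12,-32,35)→(12,-8,15)
−g: reduced (well bottom): (12,-8,15) with a≤c, −a<b≤a
flip sign back: reduced form of g is (-12,8,-15)
reduced forms (-12, 8, -15) vs (-12, 8, -15) ⇒ equivalent

yes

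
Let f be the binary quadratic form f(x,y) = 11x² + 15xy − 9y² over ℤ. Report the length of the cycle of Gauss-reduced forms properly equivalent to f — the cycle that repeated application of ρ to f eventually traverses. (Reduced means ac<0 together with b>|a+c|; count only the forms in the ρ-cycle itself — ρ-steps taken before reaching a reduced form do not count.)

D = 621, ⌊√D⌋ = 24
river: ρ → (-9,21,5)
river: ρ → (5,19,-13)
river: ρ → (-13,7,11)
river: ρ → (11,15,-9)
ρ-cycle length = 4 (tail of 0 descent steps not counted)

4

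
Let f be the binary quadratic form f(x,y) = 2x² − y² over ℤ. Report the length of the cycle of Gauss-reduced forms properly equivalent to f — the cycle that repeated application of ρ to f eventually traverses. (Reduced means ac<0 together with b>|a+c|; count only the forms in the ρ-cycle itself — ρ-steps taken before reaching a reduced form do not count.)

D = 8, ⌊√D⌋ = 2
descent: ρ → (-1,2,1)  [lands on river]
river: ρ → (1,2,-1)
ρ-cycle length = 2 (tail of 1 descent step not counted)

2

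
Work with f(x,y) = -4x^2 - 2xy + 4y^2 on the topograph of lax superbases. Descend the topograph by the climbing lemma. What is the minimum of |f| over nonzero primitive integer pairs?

descent: ρ → (4,2,-4)  [lands on river]
river: ρ → (-4,6,2)
river: ρ → (2,6,-4)
river: ρ → (-4,2,4)
river: ρ → (4,6,-2)
river: ρ → (-2,6,4)
closes: descent 1, river 6
min |a| on river = 2

2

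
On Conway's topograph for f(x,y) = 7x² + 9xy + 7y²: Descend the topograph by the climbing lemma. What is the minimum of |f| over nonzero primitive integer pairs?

translate: b→-5 (≡9 mod 14), so (7,9,7)→(7,-5,5)
flip: (7,-5,5)→(5,5,7)
reduced (well bottom): (5,5,7) with a≤c, −a<b≤a
well minimum = a = 5

5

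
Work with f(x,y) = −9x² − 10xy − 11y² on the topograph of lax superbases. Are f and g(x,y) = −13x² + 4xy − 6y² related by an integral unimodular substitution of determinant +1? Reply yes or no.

D₁ = -296, D₂ = -296
f is negative-definite; reduce −f:
−f: translate: b→-8 (≡10 mod 18), so (9,10,11)→(9,-8,10)
−f: reduced (well bottom): (9,-8,10) with a≤c, −a<b≤a
flip sign back: reduced form of f is (-9,8,-10)
g is negative-definite; reduce −g:
−g: flip: (13,-4,6)→(6,4,13)
−g: reduced (well bottom): (6,4,13) with a≤c, −a<b≤a
flip sign back: reduced form of g is (-6,-4,-13)
reduced forms (-9, 8, -10) vs (-6, -4, -13) ⇒ inequivalent

no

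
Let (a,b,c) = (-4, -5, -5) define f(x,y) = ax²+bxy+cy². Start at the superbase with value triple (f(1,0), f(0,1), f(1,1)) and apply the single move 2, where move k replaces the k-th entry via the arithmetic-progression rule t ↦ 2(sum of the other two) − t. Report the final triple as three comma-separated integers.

start (-4,-5,-14) = (f(1,0),f(0,1),f(1,1))
replace slot 2: 2·((-4)+(-14)) − (-5) = -31 → (-4,-31,-14)

-4,-31,-14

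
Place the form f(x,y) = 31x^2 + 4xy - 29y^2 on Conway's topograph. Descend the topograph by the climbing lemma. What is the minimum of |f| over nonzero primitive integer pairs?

river: ρ → (-29,54,6)
river: ρ → (6,54,-29)
river: ρ → (-29,4,31)
river: ρ → (31,58,-2)
river: ρ → (-2,58,31)
river: ρ → (31,4,-29)
closes: descent 0, river 6
min |a| on river = 2

2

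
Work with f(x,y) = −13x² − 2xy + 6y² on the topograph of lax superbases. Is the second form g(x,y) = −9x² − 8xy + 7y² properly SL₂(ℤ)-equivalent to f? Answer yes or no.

D₁ = 316, D₂ = 316
river cycle of f (length 6): (6, 14, -5), (-5, 16, 3), (3, 14, -10), (-10, 6, 7), (7, 8, -9), (-9, 10, 6)
river cycle of g (length 6): (7, 8, -9), (-9, 10, 6), (6, 14, -5), (-5, 16, 3), (3, 14, -10), (-10, 6, 7)
cycles coincide ⇒ equivalent

yes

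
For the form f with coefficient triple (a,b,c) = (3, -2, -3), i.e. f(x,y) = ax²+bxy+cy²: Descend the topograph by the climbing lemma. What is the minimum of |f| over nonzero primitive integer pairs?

descent: ρ → (-3,2,3)  [lands on river]
river: ρ → (3,4,-2)
river: ρ → (-2,4,3)
river: ρ → (3,2,-3)
river: ρ → (-3,4,2)
river: ρ → (2,4,-3)
closes: descent 1, river 6
min |a| on river = 2

2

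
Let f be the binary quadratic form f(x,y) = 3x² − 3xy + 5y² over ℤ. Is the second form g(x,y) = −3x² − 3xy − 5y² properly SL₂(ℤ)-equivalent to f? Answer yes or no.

D₁ = -51, D₂ = -51
f: translate: b→3 (≡-3 mod 6), so (3,-3,5)→(3,3,5)
f: reduced (well bottom): (3,3,5) with a≤c, −a<b≤a
g is negative-definite; reduce −g:
−g: reduced (well bottom): (3,3,5) with a≤c, −a<b≤a
flip sign back: reduced form of g is (-3,-3,-5)
reduced forms (3, 3, 5) vs (-3, -3, -5) ⇒ inequivalent

no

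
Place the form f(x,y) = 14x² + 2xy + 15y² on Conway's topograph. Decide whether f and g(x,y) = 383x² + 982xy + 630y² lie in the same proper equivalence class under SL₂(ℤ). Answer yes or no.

D₁ = -836, D₂ = -836
f: reduced (well bottom): (14,2,15) with a≤c, −a<b≤a
g: translate: b→216 (≡982 mod 766), so (383,982,630)→(383,216,31)
g: flip: (383,216,31)→(31,-216,383)
g: translate: b→-30 (≡-216 mod 62), so (31,-216,383)→(31,-30,14)
g: flip: (31,-30,14)→(14,30,31)
g: translate: b→2 (≡30 mod 28), so (14,30,31)→(14,2,15)
g: reduced (well bottom): (14,2,15) with a≤c, −a<b≤a
reduced forms (14, 2, 15) vs (14, 2, 15) ⇒ equivalent

yes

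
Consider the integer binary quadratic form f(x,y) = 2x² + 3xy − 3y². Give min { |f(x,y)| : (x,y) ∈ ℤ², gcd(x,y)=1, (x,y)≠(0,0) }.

river: ρ → (-3,3,2)
river: ρ → (2,5,-1)
river: ρ → (-1,5,2)
river: ρ → (2,3,-3)
closes: descent 0, river 4
min |a| on river = 1

1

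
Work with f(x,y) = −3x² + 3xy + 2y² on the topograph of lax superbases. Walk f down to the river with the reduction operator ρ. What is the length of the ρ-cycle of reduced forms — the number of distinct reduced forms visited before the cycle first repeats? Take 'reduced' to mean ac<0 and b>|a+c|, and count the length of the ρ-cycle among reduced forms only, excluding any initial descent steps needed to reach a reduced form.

D = 33, ⌊√D⌋ = 5
river: ρ → (2,5,-1)
river: ρ → (-1,5,2)
river: ρ → (2,3,-3)
river: ρ → (-3,3,2)
ρ-cycle length = 4 (tail of 0 descent steps not counted)

4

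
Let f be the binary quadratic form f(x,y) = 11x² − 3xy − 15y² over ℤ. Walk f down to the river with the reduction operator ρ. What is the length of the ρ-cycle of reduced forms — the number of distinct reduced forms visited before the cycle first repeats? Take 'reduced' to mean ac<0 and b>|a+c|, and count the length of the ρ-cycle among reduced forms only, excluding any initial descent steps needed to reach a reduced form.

D = 669, ⌊√D⌋ = 25
descent: ρ → (-15,3,11)
descent: ρ → (11,19,-7)  [lands on river]
river: ρ → (-7,23,5)
river: ρ → (5,17,-19)
river: ρ → (-19,21,3)
river: ρ → (3,21,-19)
river: ρ → (-19,17,5)
river: ρ → (5,23,-7)
river: ρ → (-7,19,11)
river: ρ → (11,25,-1)
river: ρ → (-1,25,11)
ρ-cycle length = 10 (tail of 2 descent steps not counted)

10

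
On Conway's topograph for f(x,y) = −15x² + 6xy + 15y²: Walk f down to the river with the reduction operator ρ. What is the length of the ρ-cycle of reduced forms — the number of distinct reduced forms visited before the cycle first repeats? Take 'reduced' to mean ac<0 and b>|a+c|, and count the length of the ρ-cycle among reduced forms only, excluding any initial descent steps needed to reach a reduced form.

D = 936, ⌊√D⌋ = 30
river: ρ → (15,24,-6)
river: ρ → (-6,24,15)
river: ρ → (15,6,-15)
river: ρ → (-15,24,6)
river: ρ → (6,24,-15)
river: ρ → (-15,6,15)
ρ-cycle length = 6 (tail of 0 descent steps not counted)

6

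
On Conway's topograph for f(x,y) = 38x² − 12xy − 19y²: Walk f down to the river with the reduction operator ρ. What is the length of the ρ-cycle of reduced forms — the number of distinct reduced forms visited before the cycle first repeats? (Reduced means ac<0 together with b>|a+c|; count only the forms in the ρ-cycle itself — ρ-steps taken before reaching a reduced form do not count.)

D = 3032, ⌊√D⌋ = 55
descent: ρ → (-19,50,7)  [lands on river]
river: ρ → (7,48,-26)
river: ρ → (-26,4,29)
river: ρ → (29,54,-1)
river: ρ → (-1,54,29)
river: ρ → (29,4,-26)
river: ρ → (-26,48,7)
river: ρ → (7,50,-19)
river: ρ → (-19,26,31)
river: ρ → (31,36,-14)
river: ρ → (-14,48,13)
river: ρ → (13,30,-41)
river: ρ → (-41,52,2)
river: ρ → (2,52,-41)
river: ρ → (-41,30,13)
river: ρ → (13,48,-14)
river: ρ → (-14,36,31)
river: ρ → (31,26,-19)
ρ-cycle length = 18 (tail of 1 descent step not counted)

18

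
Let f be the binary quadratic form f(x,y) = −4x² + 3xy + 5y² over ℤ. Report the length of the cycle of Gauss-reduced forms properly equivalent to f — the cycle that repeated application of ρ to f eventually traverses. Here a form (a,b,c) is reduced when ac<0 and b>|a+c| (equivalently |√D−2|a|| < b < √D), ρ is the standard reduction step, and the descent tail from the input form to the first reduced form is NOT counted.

D = 89, ⌊√D⌋ = 9
river: ρ → (5,7,-2)
river: ρ → (-2,9,1)
river: ρ → (1,9,-2)
river: ρ → (-2,7,5)
river: ρ → (5,3,-4)
river: ρ → (-4,5,4)
river: ρ → (4,3,-5)
river: ρ → (-5,7,2)
river: ρ → (2,9,-1)
river: ρ → (-1,9,2)
river: ρ → (2,7,-5)
river: ρ → (-5,3,4)
river: ρ → (4,5,-4)
river: ρ → (-4,3,5)
ρ-cycle length = 14 (tail of 0 descent steps not counted)

14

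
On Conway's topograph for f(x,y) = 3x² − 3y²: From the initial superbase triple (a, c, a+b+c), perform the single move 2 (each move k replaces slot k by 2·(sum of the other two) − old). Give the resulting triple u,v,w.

start (3,-3,0) = (f(1,0),f(0,1),f(1,1))
replace slot 2: 2·(3+0) − (-3) = 9 → (3,9,0)

3,9,0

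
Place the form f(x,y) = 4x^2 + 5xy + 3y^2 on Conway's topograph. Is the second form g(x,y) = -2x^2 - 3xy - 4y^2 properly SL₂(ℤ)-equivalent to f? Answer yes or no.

D₁ = -23, D₂ = -23
f: translate: b→-3 (≡5 mod 8), so (4,5,3)→(4,-3,2)
f: flip: (4,-3,2)→(2,3,4)
f: translate: b→-1 (≡3 mod 4), so (2,3,4)→(2,-1,3)
f: reduced (well bottom): (2,-1,3) with a≤c, −a<b≤a
g is negative-definite; reduce −g:
−g: translate: b→-1 (≡3 mod 4), so (2,3,4)→(2,-1,3)
−g: reduced (well bottom): (2,-1,3) with a≤c, −a<b≤a
flip sign back: reduced form of g is (-2,1,-3)
reduced forms (2, -1, 3) vs (-2, 1, -3) ⇒ inequivalent

no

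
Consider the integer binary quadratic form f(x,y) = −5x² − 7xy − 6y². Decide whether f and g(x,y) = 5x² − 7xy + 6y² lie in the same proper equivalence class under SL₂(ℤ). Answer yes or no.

D₁ = -71, D₂ = -71
f is negative-definite; reduce −f:
−f: translate: b→-3 (≡7 mod 10), so (5,7,6)→(5,-3,4)
−f: flip: (5,-3,4)→(4,3,5)
−f: reduced (well bottom): (4,3,5) with a≤c, −a<b≤a
flip sign back: reduced form of f is (-4,-3,-5)
g: translate: b→3 (≡-7 mod 10), so (5,-7,6)→(5,3,4)
g: flip: (5,3,4)→(4,-3,5)
g: reduced (well bottom): (4,-3,5) with a≤c, −a<b≤a
reduced forms (-4, -3, -5) vs (4, -3, 5) ⇒ inequivalent

no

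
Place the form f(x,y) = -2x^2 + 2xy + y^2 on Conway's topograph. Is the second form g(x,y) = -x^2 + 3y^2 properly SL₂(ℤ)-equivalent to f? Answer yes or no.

D₁ = 12, D₂ = 12
river cycle of f (length 2): (1, 2, -2), (-2, 2, 1)
river cycle of g (length 2): (-1, 2, 2), (2, 2, -1)
cycles differ ⇒ inequivalent

no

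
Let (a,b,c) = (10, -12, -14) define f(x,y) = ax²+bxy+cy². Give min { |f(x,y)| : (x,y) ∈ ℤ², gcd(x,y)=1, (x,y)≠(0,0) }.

descent: ρ → (-14,12,10)  [lands on river]
river: ρ → (10,8,-16)
river: ρ → (-16,24,2)
river: ρ → (2,24,-16)
river: ρ → (-16,8,10)
river: ρ → (10,12,-14)
river: ρ → (-14,16,8)
river: ρ → (8,16,-14)
closes: descent 1, river 8
min |a| on river = 2

2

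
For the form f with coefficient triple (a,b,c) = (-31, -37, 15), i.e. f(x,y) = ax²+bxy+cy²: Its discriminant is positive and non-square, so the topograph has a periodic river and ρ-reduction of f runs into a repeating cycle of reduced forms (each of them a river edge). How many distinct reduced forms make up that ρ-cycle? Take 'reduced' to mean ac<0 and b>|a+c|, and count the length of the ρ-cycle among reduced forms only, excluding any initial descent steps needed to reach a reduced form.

D = 3229, ⌊√D⌋ = 56
descent: ρ → (15,37,-31)  [lands on river]
river: ρ → (-31,25,21)
river: ρ → (21,17,-35)
river: ρ → (-35,53,3)
river: ρ → (3,55,-17)
river: ρ → (-17,47,15)
river: ρ → (15,43,-23)
river: ρ → (-23,49,9)
river: ρ → (9,41,-43)
river: ρ → (-43,45,7)
river: ρ → (7,53,-15)
river: ρ → (-15,37,31)
river: ρ → (31,25,-21)
river: ρ → (-21,17,35)
river: ρ → (35,53,-3)
river: ρ → (-3,55,17)
river: ρ → (17,47,-15)
river: ρ → (-15,43,23)
river: ρ → (23,49,-9)
river: ρ → (-9,41,43)
river: ρ → (43,45,-7)
river: ρ → (-7,53,15)
ρ-cycle length = 22 (tail of 1 descent step not counted)

22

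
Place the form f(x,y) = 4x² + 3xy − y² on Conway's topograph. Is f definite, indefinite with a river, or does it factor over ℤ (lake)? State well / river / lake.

D = b²−4ac = 3² − 4·4·(-1) = 25
D = 5² is a perfect square ⇒ form factors over ℤ ⇒ lakes

lake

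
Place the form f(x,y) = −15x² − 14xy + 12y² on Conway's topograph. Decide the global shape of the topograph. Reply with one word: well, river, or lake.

D = b²−4ac = (-14)² − 4·(-15)·12 = 916
D > 0 non-square ⇒ indefinite ⇒ periodic river

river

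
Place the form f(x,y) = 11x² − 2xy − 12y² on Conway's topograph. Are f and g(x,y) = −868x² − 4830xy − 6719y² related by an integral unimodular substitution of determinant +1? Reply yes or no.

D₁ = 532, D₂ = 532
river cycle of f (length 16): (-12, 2, 11), (11, 20, -3), (-3, 22, 4), (4, 18, -13), (-13, 8, 9), (9, 10, -12), (-12, 14, 7), (7, 14, -12), (-12, 10, 9), (9, 8, -13), … (6 more)
river cycle of g (length 16): (-3, 22, 4), (4, 18, -13), (-13, 8, 9), (9, 10, -12), (-12, 14, 7), (7, 14, -12), (-12, 10, 9), (9, 8, -13), (-13, 18, 4), (4, 22, -3), … (6 more)
cycles coincide ⇒ equivalent

yes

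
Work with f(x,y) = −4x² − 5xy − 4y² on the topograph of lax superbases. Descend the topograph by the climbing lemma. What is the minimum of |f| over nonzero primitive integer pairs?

translate: b→-3 (≡5 mod 8), so (4,5,4)→(4,-3,3)
flip: (4,-3,3)→(3,3,4)
reduced (well bottom): (3,3,4) with a≤c, −a<b≤a
well minimum |f| = |-3| = 3 (negative-definite)

3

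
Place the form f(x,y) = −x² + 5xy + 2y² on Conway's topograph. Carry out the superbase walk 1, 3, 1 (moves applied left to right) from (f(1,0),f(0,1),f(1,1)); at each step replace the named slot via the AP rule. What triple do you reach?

start (-1,2,6) = (f(1,0),f(0,1),f(1,1))
replace slot 1: 2·(2+6) − (-1) = 17 → (17,2,6)
replace slot 3: 2·(17+2) − 6 = 32 → (17,2,32)
replace slot 1: 2·(2+32) − 17 = 51 → (51,2,32)

51,2,32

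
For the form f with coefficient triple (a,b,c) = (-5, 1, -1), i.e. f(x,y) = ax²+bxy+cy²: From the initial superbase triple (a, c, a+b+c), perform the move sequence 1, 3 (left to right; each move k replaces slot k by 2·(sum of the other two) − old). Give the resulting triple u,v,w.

start (-5,-1,-5) = (f(1,0),f(0,1),f(1,1))
replace slot 1: 2·((-1)+(-5)) − (-5) = -7 → (-7,-1,-5)
replace slot 3: 2·((-7)+(-1)) − (-5) = -11 → (-7,-1,-11)

-7,-1,-11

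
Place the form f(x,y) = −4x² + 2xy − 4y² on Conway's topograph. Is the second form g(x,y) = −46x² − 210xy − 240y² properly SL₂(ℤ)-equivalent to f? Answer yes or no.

D₁ = -60, D₂ = -60
f is negative-definite; reduce −f:
−f: flip: (4,-2,4)→(4,2,4)
−f: reduced (well bottom): (4,2,4) with a≤c, −a<b≤a
flip sign back: reduced form of f is (-4,-2,-4)
g is negative-definite; reduce −g:
−g: translate: b→26 (≡210 mod 92), so (46,210,240)→(46,26,4)
−g: flip: (46,26,4)→(4,-26,46)
−g: translate: b→-2 (≡-26 mod 8), so (4,-26,46)→(4,-2,4)
−g: flip: (4,-2,4)→(4,2,4)
−g: reduced (well bottom): (4,2,4) with a≤c, −a<b≤a
flip sign back: reduced form of g is (-4,-2,-4)
reduced forms (-4, -2, -4) vs (-4, -2, -4) ⇒ equivalent

yes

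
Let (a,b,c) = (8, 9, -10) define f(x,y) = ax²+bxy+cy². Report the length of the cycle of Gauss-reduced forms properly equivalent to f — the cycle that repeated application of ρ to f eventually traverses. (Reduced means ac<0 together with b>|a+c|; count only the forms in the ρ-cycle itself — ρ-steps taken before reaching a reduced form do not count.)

D = 401, ⌊√D⌋ = 20
river: ρ → (-10,11,7)
river: ρ → (7,17,-4)
river: ρ → (-4,15,11)
river: ρ → (11,7,-8)
river: ρ → (-8,9,10)
river: ρ → (10,11,-7)
river: ρ → (-7,17,4)
river: ρ → (4,15,-11)
river: ρ → (-11,7,8)
river: ρ → (8,9,-10)
ρ-cycle length = 10 (tail of 0 descent steps not counted)

10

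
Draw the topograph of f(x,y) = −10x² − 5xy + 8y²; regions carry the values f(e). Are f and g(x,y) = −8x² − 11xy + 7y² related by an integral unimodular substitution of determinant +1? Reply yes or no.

D₁ = 345, D₂ = 345
river cycle of f (length 10): (8, 5, -10), (-10, 15, 3), (3, 15, -10), (-10, 5, 8), (8, 11, -7), (-7, 17, 2), (2, 15, -15), (-15, 15, 2), (2, 17, -7), (-7, 11, 8)
river cycle of g (length 10): (7, 11, -8), (-8, 5, 10), (10, 15, -3), (-3, 15, 10), (10, 5, -8), (-8, 11, 7), (7, 17, -2), (-2, 15, 15), (15, 15, -2), (-2, 17, 7)
cycles differ ⇒ inequivalent

no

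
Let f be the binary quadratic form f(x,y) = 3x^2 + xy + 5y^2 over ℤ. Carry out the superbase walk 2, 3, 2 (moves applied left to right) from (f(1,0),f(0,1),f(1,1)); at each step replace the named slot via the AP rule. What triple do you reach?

start (3,5,9) = (f(1,0),f(0,1),f(1,1))
replace slot 2: 2·(3+9) − 5 = 19 → (3,19,9)
replace slot 3: 2·(3+19) − 9 = 35 → (3,19,35)
replace slot 2: 2·(3+35) − 19 = 57 → (3,57,35)

3,57,35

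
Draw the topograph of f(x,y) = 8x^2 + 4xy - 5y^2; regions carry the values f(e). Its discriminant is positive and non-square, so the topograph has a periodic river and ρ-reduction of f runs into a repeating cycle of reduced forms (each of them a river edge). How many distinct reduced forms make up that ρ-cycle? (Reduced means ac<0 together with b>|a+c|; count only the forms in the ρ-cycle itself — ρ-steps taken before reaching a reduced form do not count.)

D = 176, ⌊√D⌋ = 13
river: ρ → (-5,6,7)
river: ρ → (7,8,-4)
river: ρ → (-4,8,7)
river: ρ → (7,6,-5)
river: ρ → (-5,4,8)
river: ρ → (8,12,-1)
river: ρ → (-1,12,8)
river: ρ → (8,4,-5)
ρ-cycle length = 8 (tail of 0 descent steps not counted)

8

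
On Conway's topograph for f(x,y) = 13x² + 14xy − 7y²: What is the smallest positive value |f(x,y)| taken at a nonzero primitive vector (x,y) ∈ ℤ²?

river: ρ → (-7,14,13)
river: ρ → (13,12,-8)
river: ρ → (-8,20,5)
river: ρ → (5,20,-8)
river: ρ → (-8,12,13)
river: ρ → (13,14,-7)
closes: descent 0, river 6
min |a| on river = 5

5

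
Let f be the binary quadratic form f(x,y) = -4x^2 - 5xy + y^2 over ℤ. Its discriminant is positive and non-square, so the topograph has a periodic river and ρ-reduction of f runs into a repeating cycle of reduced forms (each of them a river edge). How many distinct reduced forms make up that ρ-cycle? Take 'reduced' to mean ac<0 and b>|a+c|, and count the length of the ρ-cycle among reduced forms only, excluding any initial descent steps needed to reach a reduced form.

D = 41, ⌊√D⌋ = 6
descent: ρ → (1,5,-4)  [lands on river]
river: ρ → (-4,3,2)
river: ρ → (2,5,-2)
river: ρ → (-2,3,4)
river: ρ → (4,5,-1)
river: ρ → (-1,5,4)
river: ρ → (4,3,-2)
river: ρ → (-2,5,2)
river: ρ → (2,3,-4)
river: ρ → (-4,5,1)
ρ-cycle length = 10 (tail of 1 descent step not counted)

10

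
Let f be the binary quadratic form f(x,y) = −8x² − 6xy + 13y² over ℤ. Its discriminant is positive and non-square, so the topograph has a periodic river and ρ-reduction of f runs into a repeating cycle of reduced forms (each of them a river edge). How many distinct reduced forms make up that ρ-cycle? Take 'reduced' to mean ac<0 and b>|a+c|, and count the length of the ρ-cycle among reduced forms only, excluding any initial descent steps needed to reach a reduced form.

D = 452, ⌊√D⌋ = 21
descent: ρ → (13,6,-8)  [lands on river]
river: ρ → (-8,10,11)
river: ρ → (11,12,-7)
river: ρ → (-7,16,7)
river: ρ → (7,12,-11)
river: ρ → (-11,10,8)
river: ρ → (8,6,-13)
river: ρ → (-13,20,1)
river: ρ → (1,20,-13)
river: ρ → (-13,6,8)
river: ρ → (8,10,-11)
river: ρ → (-11,12,7)
river: ρ → (7,16,-7)
river: ρ → (-7,12,11)
river: ρ → (11,10,-8)
river: ρ → (-8,6,13)
river: ρ → (13,20,-1)
river: ρ → (-1,20,13)
ρ-cycle length = 18 (tail of 1 descent step not counted)

18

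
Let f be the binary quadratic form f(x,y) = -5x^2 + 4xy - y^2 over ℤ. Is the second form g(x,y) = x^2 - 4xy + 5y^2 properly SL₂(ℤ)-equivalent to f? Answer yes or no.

D₁ = -4, D₂ = -4
f is negative-definite; reduce −f:
−f: flip: (5,-4,1)→(1,4,5)
−f: translate: b→0 (≡4 mod 2), so (1,4,5)→(1,0,1)
−f: reduced (well bottom): (1,0,1) with a≤c, −a<b≤a
flip sign back: reduced form of f is (-1,0,-1)
g: translate: b→0 (≡-4 mod 2), so (1,-4,5)→(1,0,1)
g: reduced (well bottom): (1,0,1) with a≤c, −a<b≤a
reduced forms (-1, 0, -1) vs (1, 0, 1) ⇒ inequivalent

no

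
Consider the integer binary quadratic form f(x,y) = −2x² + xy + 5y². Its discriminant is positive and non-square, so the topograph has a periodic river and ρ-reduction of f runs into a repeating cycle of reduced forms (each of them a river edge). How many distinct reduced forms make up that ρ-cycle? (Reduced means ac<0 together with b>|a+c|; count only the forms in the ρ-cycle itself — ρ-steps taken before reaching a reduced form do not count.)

D = 41, ⌊√D⌋ = 6
descent: ρ → (5,-1,-2)
descent: ρ → (-2,5,2)  [lands on river]
river: ρ → (2,3,-4)
river: ρ → (-4,5,1)
river: ρ → (1,5,-4)
river: ρ → (-4,3,2)
river: ρ → (2,5,-2)
river: ρ → (-2,3,4)
river: ρ → (4,5,-1)
river: ρ → (-1,5,4)
river: ρ → (4,3,-2)
ρ-cycle length = 10 (tail of 2 descent steps not counted)

10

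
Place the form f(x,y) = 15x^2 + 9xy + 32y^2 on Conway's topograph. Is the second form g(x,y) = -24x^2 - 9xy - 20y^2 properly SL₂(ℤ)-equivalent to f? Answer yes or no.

D₁ = -1839, D₂ = -1839
f: reduced (well bottom): (15,9,32) with a≤c, −a<b≤a
g is negative-definite; reduce −g:
−g: flip: (24,9,20)→(20,-9,24)
−g: reduced (well bottom): (20,-9,24) with a≤c, −a<b≤a
flip sign back: reduced form of g is (-20,9,-24)
reduced forms (15, 9, 32) vs (-20, 9, -24) ⇒ inequivalent

no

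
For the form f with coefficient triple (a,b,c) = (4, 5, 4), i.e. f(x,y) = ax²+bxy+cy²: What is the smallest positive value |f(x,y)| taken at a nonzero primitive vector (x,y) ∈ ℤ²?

translate: b→-3 (≡5 mod 8), so (4,5,4)→(4,-3,3)
flip: (4,-3,3)→(3,3,4)
reduced (well bottom): (3,3,4) with a≤c, −a<b≤a
well minimum = a = 3

3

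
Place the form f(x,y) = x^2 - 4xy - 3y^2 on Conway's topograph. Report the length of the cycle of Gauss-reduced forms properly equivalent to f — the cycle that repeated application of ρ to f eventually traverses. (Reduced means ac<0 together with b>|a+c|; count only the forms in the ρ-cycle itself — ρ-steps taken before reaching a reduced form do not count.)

D = 28, ⌊√D⌋ = 5
descent: ρ → (-3,4,1)  [lands on river]
river: ρ → (1,4,-3)
river: ρ → (-3,2,2)
river: ρ → (2,2,-3)
ρ-cycle length = 4 (tail of 1 descent step not counted)

4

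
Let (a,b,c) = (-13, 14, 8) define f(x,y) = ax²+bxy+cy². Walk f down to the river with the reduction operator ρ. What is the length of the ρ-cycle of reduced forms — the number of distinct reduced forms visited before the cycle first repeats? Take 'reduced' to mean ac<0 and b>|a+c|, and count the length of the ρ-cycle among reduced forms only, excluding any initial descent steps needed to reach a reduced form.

D = 612, ⌊√D⌋ = 24
river: ρ → (8,18,-9)
river: ρ → (-9,18,8)
river: ρ → (8,14,-13)
river: ρ → (-13,12,9)
river: ρ → (9,24,-1)
river: ρ → (-1,24,9)
river: ρ → (9,12,-13)
river: ρ → (-13,14,8)
ρ-cycle length = 8 (tail of 0 descent steps not counted)

8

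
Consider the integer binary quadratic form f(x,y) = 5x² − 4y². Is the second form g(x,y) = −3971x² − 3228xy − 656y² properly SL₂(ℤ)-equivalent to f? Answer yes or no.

D₁ = 80, D₂ = 80
river cycle of f (length 2): (-4, 8, 1), (1, 8, -4)
river cycle of g (length 2): (-4, 8, 1), (1, 8, -4)
cycles coincide ⇒ equivalent

yes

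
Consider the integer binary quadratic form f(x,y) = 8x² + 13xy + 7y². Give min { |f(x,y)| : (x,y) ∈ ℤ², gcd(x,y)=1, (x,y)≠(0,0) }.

translate: b→-3 (≡13 mod 16), so (8,13,7)→(8,-3,2)
flip: (8,-3,2)→(2,3,8)
translate: b→-1 (≡3 mod 4), so (2,3,8)→(2,-1,7)
reduced (well bottom): (2,-1,7) with a≤c, −a<b≤a
well minimum = a = 2

2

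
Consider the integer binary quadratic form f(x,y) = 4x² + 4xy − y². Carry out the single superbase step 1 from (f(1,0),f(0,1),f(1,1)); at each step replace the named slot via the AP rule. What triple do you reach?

start (4,-1,7) = (f(1,0),f(0,1),f(1,1))
replace slot 1: 2·((-1)+7) − 4 = 8 → (8,-1,7)

8,-1,7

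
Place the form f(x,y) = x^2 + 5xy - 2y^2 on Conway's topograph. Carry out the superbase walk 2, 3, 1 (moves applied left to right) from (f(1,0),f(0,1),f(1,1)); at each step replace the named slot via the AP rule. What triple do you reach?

start (1,-2,4) = (f(1,0),f(0,1),f(1,1))
replace slot 2: 2·(1+4) − (-2) = 12 → (1,12,4)
replace slot 3: 2·(1+12) − 4 = 22 → (1,12,22)
replace slot 1: 2·(12+22) − 1 = 67 → (67,12,22)

67,12,22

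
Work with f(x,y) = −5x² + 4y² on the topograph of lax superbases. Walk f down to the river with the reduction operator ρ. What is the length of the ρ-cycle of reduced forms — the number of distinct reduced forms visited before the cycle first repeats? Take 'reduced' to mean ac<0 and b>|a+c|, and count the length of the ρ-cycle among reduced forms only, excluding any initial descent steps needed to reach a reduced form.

D = 80, ⌊√D⌋ = 8
descent: ρ → (4,8,-1)  [lands on river]
river: ρ → (-1,8,4)
ρ-cycle length = 2 (tail of 1 descent step not counted)

2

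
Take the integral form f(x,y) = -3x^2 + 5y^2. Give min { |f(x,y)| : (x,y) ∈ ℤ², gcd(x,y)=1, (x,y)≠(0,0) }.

descent: ρ → (5,0,-3)
descent: ρ → (-3,6,2)  [lands on river]
river: ρ → (2,6,-3)
closes: descent 2, river 2
min |a| on river = 2

2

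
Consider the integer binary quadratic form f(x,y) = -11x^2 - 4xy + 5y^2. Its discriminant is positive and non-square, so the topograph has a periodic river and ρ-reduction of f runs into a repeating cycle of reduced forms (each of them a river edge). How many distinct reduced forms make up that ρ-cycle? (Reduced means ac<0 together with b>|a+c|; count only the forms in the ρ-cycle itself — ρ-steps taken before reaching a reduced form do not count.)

D = 236, ⌊√D⌋ = 15
descent: ρ → (5,14,-2)  [lands on river]
river: ρ → (-2,14,5)
river: ρ → (5,6,-10)
river: ρ → (-10,14,1)
river: ρ → (1,14,-10)
river: ρ → (-10,6,5)
ρ-cycle length = 6 (tail of 1 descent step not counted)

6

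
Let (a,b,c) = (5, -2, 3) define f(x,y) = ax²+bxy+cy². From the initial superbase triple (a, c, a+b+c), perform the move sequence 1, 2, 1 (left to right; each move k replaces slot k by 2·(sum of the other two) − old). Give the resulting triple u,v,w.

start (5,3,6) = (f(1,0),f(0,1),f(1,1))
replace slot 1: 2·(3+6) − 5 = 13 → (13,3,6)
replace slot 2: 2·(13+6) − 3 = 35 → (13,35,6)
replace slot 1: 2·(35+6) − 13 = 69 → (69,35,6)

69,35,6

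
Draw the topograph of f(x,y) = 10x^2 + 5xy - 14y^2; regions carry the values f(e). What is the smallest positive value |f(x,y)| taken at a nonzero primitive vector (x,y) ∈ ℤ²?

river: ρ → (-14,23,1)
river: ρ → (1,23,-14)
river: ρ → (-14,5,10)
river: ρ → (10,15,-9)
river: ρ → (-9,21,4)
river: ρ → (4,19,-14)
river: ρ → (-14,9,9)
river: ρ → (9,9,-14)
river: ρ → (-14,19,4)
river: ρ → (4,21,-9)
river: ρ → (-9,15,10)
river: ρ → (10,5,-14)
closes: descent 0, river 12
min |a| on river = 1

1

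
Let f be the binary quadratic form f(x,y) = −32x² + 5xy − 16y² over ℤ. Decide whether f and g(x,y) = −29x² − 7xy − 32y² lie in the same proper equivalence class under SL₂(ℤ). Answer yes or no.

D₁ = -2023, D₂ = -3663
discriminants differ ⇒ not SL₂(ℤ)-equivalent

no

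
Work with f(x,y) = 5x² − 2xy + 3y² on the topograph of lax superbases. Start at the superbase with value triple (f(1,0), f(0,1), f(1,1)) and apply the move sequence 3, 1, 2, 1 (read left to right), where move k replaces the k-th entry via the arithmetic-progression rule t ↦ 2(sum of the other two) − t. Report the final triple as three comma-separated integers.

start (5,3,6) = (f(1,0),f(0,1),f(1,1))
replace slot 3: 2·(5+3) − 6 = 10 → (5,3,10)
replace slot 1: 2·(3+10) − 5 = 21 → (21,3,10)
replace slot 2: 2·(21+10) − 3 = 59 → (21,59,10)
replace slot 1: 2·(59+10) − 21 = 117 → (117,59,10)

117,59,10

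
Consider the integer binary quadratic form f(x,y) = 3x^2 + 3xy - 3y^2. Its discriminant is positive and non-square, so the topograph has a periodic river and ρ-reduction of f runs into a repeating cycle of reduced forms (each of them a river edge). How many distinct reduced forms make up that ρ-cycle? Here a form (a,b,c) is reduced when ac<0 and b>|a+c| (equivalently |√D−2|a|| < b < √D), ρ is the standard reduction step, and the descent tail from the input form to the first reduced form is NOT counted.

D = 45, ⌊√D⌋ = 6
river: ρ → (-3,3,3)
river: ρ → (3,3,-3)
ρ-cycle length = 2 (tail of 0 descent steps not counted)

2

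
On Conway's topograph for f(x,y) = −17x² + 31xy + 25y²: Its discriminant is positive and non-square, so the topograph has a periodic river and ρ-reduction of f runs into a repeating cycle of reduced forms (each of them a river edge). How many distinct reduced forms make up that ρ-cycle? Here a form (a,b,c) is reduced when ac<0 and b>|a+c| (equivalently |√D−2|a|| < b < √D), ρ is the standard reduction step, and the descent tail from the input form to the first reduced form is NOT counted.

D = 2661, ⌊√D⌋ = 51
river: ρ → (25,19,-23)
river: ρ → (-23,27,21)
river: ρ → (21,15,-29)
river: ρ → (-29,43,7)
river: ρ → (7,41,-35)
river: ρ → (-35,29,13)
river: ρ → (13,49,-5)
river: ρ → (-5,51,3)
river: ρ → (3,51,-5)
river: ρ → (-5,49,13)
river: ρ → (13,29,-35)
river: ρ → (-35,41,7)
river: ρ → (7,43,-29)
river: ρ → (-29,15,21)
river: ρ → (21,27,-23)
river: ρ → (-23,19,25)
river: ρ → (25,31,-17)
river: ρ → (-17,37,19)
river: ρ → (19,39,-15)
river: ρ → (-15,51,1)
river: ρ → (1,51,-15)
river: ρ → (-15,39,19)
river: ρ → (19,37,-17)
river: ρ → (-17,31,25)
ρ-cycle length = 24 (tail of 0 descent steps not counted)

24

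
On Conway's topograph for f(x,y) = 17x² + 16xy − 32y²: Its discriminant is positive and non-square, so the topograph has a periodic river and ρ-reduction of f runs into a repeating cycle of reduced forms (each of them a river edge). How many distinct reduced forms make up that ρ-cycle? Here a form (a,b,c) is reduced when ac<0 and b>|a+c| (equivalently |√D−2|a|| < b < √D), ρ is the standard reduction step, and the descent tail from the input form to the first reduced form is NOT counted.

D = 2432, ⌊√D⌋ = 49
river: ρ → (-32,48,1)
river: ρ → (1,48,-32)
river: ρ → (-32,16,17)
river: ρ → (17,18,-31)
river: ρ → (-31,44,4)
river: ρ → (4,44,-31)
river: ρ → (-31,18,17)
river: ρ → (17,16,-32)
ρ-cycle length = 8 (tail of 0 descent steps not counted)

8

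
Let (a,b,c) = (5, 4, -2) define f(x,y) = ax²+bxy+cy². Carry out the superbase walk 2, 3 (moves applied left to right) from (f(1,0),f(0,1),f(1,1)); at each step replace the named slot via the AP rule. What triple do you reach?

start (5,-2,7) = (f(1,0),f(0,1),f(1,1))
replace slot 2: 2·(5+7) − (-2) = 26 → (5,26,7)
replace slot 3: 2·(5+26) − 7 = 55 → (5,26,55)

5,26,55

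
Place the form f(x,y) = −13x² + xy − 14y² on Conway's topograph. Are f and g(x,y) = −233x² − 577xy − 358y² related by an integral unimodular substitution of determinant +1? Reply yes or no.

D₁ = -727, D₂ = -727
f is negative-definite; reduce −f:
−f: reduced (well bottom): (13,-1,14) with a≤c, −a<b≤a
flip sign back: reduced form of f is (-13,1,-14)
g is negative-definite; reduce −g:
−g: translate: b→111 (≡577 mod 466), so (233,577,358)→(233,111,14)
−g: flip: (233,111,14)→(14,-111,233)
−g: translate: b→1 (≡-111 mod 28), so (14,-111,233)→(14,1,13)
−g: flip: (14,1,13)→(13,-1,14)
−g: reduced (well bottom): (13,-1,14) with a≤c, −a<b≤a
flip sign back: reduced form of g is (-13,1,-14)
reduced forms (-13, 1, -14) vs (-13, 1, -14) ⇒ equivalent

yes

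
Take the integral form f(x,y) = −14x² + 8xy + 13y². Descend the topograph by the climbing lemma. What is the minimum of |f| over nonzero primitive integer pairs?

river: ρ → (13,18,-9)
river: ρ → (-9,18,13)
river: ρ → (13,8,-14)
river: ρ → (-14,20,7)
river: ρ → (7,22,-11)
river: ρ → (-11,22,7)
river: ρ → (7,20,-14)
river: ρ → (-14,8,13)
closes: descent 0, river 8
min |a| on river = 7

7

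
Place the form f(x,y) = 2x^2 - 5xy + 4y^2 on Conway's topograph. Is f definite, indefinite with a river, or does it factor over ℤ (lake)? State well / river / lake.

D = b²−4ac = (-5)² − 4·2·4 = -7
D < 0 ⇒ definite ⇒ every region one sign ⇒ single well

well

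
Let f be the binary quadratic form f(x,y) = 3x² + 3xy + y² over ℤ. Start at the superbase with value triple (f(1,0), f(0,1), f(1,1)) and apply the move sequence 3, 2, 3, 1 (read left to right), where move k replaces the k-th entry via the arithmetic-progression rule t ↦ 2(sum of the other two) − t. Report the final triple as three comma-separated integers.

start (3,1,7) = (f(1,0),f(0,1),f(1,1))
replace slot 3: 2·(3+1) − 7 = 1 → (3,1,1)
replace slot 2: 2·(3+1) − 1 = 7 → (3,7,1)
replace slot 3: 2·(3+7) − 1 = 19 → (3,7,19)
replace slot 1: 2·(7+19) − 3 = 49 → (49,7,19)

49,7,19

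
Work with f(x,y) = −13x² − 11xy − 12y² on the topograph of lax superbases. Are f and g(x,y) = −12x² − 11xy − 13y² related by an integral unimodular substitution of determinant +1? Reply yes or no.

D₁ = -503, D₂ = -503
f is negative-definite; reduce −f:
−f: flip: (13,11,12)→(12,-11,13)
−f: reduced (well bottom): (12,-11,13) with a≤c, −a<b≤a
flip sign back: reduced form of f is (-12,11,-13)
g is negative-definite; reduce −g:
−g: reduced (well bottom): (12,11,13) with a≤c, −a<b≤a
flip sign back: reduced form of g is (-12,-11,-13)
reduced forms (-12, 11, -13) vs (-12, -11, -13) ⇒ inequivalent

no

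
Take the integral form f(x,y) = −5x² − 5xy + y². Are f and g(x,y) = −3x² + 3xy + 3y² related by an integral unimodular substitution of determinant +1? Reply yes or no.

D₁ = 45, D₂ = 45
river cycle of f (length 2): (1, 5, -5), (-5, 5, 1)
river cycle of g (length 2): (3, 3, -3), (-3, 3, 3)
cycles differ ⇒ inequivalent

no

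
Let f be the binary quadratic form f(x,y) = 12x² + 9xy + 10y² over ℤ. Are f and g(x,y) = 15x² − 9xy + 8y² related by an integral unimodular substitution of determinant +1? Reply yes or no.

D₁ = -399, D₂ = -399
f: flip: (12,9,10)→(10,-9,12)
f: reduced (well bottom): (10,-9,12) with a≤c, −a<b≤a
g: flip: (15,-9,8)→(8,9,15)
g: translate: b→-7 (≡9 mod 16), so (8,9,15)→(8,-7,14)
g: reduced (well bottom): (8,-7,14) with a≤c, −a<b≤a
reduced forms (10, -9, 12) vs (8, -7, 14) ⇒ inequivalent

no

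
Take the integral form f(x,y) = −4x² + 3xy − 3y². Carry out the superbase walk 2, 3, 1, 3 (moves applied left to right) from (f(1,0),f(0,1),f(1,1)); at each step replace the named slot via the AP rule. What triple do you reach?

start (-4,-3,-4) = (f(1,0),f(0,1),f(1,1))
replace slot 2: 2·((-4)+(-4)) − (-3) = -13 → (-4,-13,-4)
replace slot 3: 2·((-4)+(-13)) − (-4) = -30 → (-4,-13,-30)
replace slot 1: 2·((-13)+(-30)) − (-4) = -82 → (-82,-13,-30)
replace slot 3: 2·((-82)+(-13)) − (-30) = -160 → (-82,-13,-160)

-82,-13,-160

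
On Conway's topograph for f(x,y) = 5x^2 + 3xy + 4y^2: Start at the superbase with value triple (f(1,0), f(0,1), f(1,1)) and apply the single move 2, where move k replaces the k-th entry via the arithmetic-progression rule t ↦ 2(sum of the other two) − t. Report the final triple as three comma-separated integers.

start (5,4,12) = (f(1,0),f(0,1),f(1,1))
replace slot 2: 2·(5+12) − 4 = 30 → (5,30,12)

5,30,12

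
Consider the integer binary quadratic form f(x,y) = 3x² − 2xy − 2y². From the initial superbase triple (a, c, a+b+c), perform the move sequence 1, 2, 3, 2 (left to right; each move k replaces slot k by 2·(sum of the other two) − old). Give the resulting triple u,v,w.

start (3,-2,-1) = (f(1,0),f(0,1),f(1,1))
replace slot 1: 2·((-2)+(-1)) − 3 = -9 → (-9,-2,-1)
replace slot 2: 2·((-9)+(-1)) − (-2) = -18 → (-9,-18,-1)
replace slot 3: 2·((-9)+(-18)) − (-1) = -53 → (-9,-18,-53)
replace slot 2: 2·((-9)+(-53)) − (-18) = -106 → (-9,-106,-53)

-9,-106,-53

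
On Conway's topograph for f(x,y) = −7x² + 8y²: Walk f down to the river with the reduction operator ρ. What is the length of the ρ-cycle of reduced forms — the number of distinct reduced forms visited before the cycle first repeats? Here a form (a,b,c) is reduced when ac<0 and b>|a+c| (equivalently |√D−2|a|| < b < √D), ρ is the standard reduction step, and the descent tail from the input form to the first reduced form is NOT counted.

D = 224, ⌊√D⌋ = 14
descent: ρ → (8,0,-7)
descent: ρ → (-7,14,1)  [lands on river]
river: ρ → (1,14,-7)
ρ-cycle length = 2 (tail of 2 descent steps not counted)

2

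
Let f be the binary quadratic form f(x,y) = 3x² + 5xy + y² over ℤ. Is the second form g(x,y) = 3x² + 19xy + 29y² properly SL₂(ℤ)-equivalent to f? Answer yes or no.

D₁ = 13, D₂ = 13
river cycle of f (length 2): (1, 3, -1), (-1, 3, 1)
river cycle of g (length 2): (-1, 3, 1), (1, 3, -1)
cycles coincide ⇒ equivalent

yes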